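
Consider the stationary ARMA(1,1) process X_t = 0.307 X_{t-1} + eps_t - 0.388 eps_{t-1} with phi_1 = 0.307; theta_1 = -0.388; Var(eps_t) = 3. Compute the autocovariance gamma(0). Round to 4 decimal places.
\gamma(0) = 3.0217

Multiply the model equation by X_{t-k} and take expectations. With theta_0 = psi_0 = 1 and psi_j the MA(infinity) weights, this gives
  gamma(k) - sum_i phi_i gamma(k-i) = c_k,
  c_k = sigma^2 * sum_{j=k..q} theta_j psi_{j-k}   (c_k = 0 for k > q),
using gamma(-m) = gamma(m).
psi-weights needed (psi_j = theta_j + sum_i phi_i psi_{j-i}):
  psi_1 = theta_1 + phi_1 = -0.388 + (0.307) = -0.081
Right-hand sides:
  c_0 = sigma^2 (1 + theta_1 psi_1) = 3 * (1 + (-0.388)(-0.081)) = 3 * 1.031428 = 3.094284
  c_1 = sigma^2 theta_1 = 3 * (-0.388) = -1.164
  c_2 = 0
Equations for k = 0 and k = 1 (AR order 1):
  gamma(0) = phi_1 gamma(1) + c_0
  gamma(1) = phi_1 gamma(0) + c_1
Substituting the second into the first: gamma(0) (1 - phi_1^2) = c_0 + phi_1 c_1, so
  gamma(0) = (c_0 + phi_1 c_1) / (1 - phi_1^2) = (3.094284 + (0.307)(-1.164)) / (1 - (0.307)^2) = 2.736936 / 0.905751 = 3.021731.
Therefore gamma(0) = 3.0217 (to 4 decimal places).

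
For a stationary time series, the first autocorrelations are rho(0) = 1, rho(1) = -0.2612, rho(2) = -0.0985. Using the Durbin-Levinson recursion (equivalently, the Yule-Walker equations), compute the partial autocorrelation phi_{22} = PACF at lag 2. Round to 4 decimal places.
\phi_{22} = -0.1789

The PACF at lag k is phi_{kk}, the last component of the solution
to the Yule-Walker system G_k phi = r_k where
  (G_k)_{ij} = rho(|i - j|), (r_k)_i = rho(i), i,j = 1..k.
Equivalently, Durbin-Levinson gives phi_{kk} iteratively:
  phi_{11} = rho(1)
  phi_{kk} = [rho(k) - sum_{j=1..k-1} phi_{k-1,j} rho(k-j)]
            / [1 - sum_{j=1..k-1} phi_{k-1,j} rho(j)],
  phi_{k,j} = phi_{k-1,j} - phi_{kk} phi_{k-1,k-j},  j = 1..k-1.
Step k = 1:
  phi_11 = rho(1) = -0.2612.
Step k = 2:
  phi_22 = [rho(2) - phi_11 rho(1)] / [1 - phi_11 rho(1)] = [-0.0985 - (-0.2612)(-0.2612)] / [1 - (-0.2612)(-0.2612)]
         = -0.16672544 / 0.93177456 = -0.1789.
Therefore phi_{22} = -0.1789.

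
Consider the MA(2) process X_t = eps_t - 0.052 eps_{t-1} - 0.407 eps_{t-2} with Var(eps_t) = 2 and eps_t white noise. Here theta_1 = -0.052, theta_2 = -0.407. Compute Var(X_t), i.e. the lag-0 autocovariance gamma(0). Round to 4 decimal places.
\gamma(0) = 2.3367

For an MA(q) process X_t = eps_t + sum_i theta_i eps_{t-i} with
Var(eps_t) = sigma^2, the variance is
  gamma(0) = sigma^2 * (1 + sum_i theta_i^2).
  sum_i theta_i^2 = (-0.052)^2 + (-0.407)^2 = 0.002704 + 0.165649 = 0.168353.
  gamma(0) = 2 * (1 + 0.168353) = 2 * 1.168353 = 2.336706, which rounds to 2.3367.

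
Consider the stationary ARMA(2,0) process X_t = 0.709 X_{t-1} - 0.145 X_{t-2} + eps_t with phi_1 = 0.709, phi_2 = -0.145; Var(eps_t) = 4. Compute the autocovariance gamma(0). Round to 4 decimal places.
\gamma(0) = 6.6268

Multiply the model equation by X_{t-k} and take expectations. With theta_0 = psi_0 = 1 and psi_j the MA(infinity) weights, this gives
  gamma(k) - sum_i phi_i gamma(k-i) = c_k,
  c_k = sigma^2 * sum_{j=k..q} theta_j psi_{j-k}   (c_k = 0 for k > q),
using gamma(-m) = gamma(m).
Pure AR (q = 0): c_0 = sigma^2 = 4, c_k = 0 for k >= 1.
Equations for k = 0, 1, 2 (AR order 2, c_2 = 0):
  (E0) gamma(0) = phi_1 gamma(1) + phi_2 gamma(2) + c_0
  (E1) gamma(1) = phi_1 gamma(0) + phi_2 gamma(1) + c_1
  (E2) gamma(2) = phi_1 gamma(1) + phi_2 gamma(0)
From (E1): gamma(1) = A gamma(0) + B with
  A = phi_1 / (1 - phi_2) = 0.709 / 1.145 = 0.619214,   B = c_1 / (1 - phi_2) = 0 / 1.145 = 0.
Insert (E2) into (E0): gamma(0) (1 - phi_2^2) = phi_1 (1 + phi_2) gamma(1) + c_0.
  phi_1 (1 + phi_2) = (0.709)(0.855) = 0.606195,   1 - phi_2^2 = 0.978975.
Replace gamma(1) by A gamma(0) + B and collect gamma(0):
  gamma(0) [0.978975 - (0.606195)(0.619214)] = c_0 = 4
  gamma(0) * 0.603611 = 4
  gamma(0) = 4 / 0.603611 = 6.626789.
Therefore gamma(0) = 6.6268 (to 4 decimal places).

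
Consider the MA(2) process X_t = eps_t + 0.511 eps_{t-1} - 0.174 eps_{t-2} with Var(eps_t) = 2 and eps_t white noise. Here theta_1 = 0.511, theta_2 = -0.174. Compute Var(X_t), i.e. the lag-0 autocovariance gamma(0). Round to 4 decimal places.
\gamma(0) = 2.5828

For an MA(q) process X_t = eps_t + sum_i theta_i eps_{t-i} with
Var(eps_t) = sigma^2, the variance is
  gamma(0) = sigma^2 * (1 + sum_i theta_i^2).
  sum_i theta_i^2 = (0.511)^2 + (-0.174)^2 = 0.261121 + 0.030276 = 0.291397.
  gamma(0) = 2 * (1 + 0.291397) = 2 * 1.291397 = 2.582794, which rounds to 2.5828.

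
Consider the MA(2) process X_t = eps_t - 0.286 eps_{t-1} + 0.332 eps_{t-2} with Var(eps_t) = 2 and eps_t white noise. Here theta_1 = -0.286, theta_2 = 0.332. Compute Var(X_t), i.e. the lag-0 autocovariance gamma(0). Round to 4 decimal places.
\gamma(0) = 2.3840

For an MA(q) process X_t = eps_t + sum_i theta_i eps_{t-i} with
Var(eps_t) = sigma^2, the variance is
  gamma(0) = sigma^2 * (1 + sum_i theta_i^2).
  sum_i theta_i^2 = (-0.286)^2 + (0.332)^2 = 0.081796 + 0.110224 = 0.19202.
  gamma(0) = 2 * (1 + 0.19202) = 2 * 1.19202 = 2.38404, which rounds to 2.3840.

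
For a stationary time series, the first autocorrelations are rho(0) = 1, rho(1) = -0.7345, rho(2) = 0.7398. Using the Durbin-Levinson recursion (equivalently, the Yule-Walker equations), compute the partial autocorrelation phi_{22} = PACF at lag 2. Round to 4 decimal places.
\phi_{22} = 0.4350

The PACF at lag k is phi_{kk}, the last component of the solution
to the Yule-Walker system G_k phi = r_k where
  (G_k)_{ij} = rho(|i - j|), (r_k)_i = rho(i), i,j = 1..k.
Equivalently, Durbin-Levinson gives phi_{kk} iteratively:
  phi_{11} = rho(1)
  phi_{kk} = [rho(k) - sum_{j=1..k-1} phi_{k-1,j} rho(k-j)]
            / [1 - sum_{j=1..k-1} phi_{k-1,j} rho(j)],
  phi_{k,j} = phi_{k-1,j} - phi_{kk} phi_{k-1,k-j},  j = 1..k-1.
Step k = 1:
  phi_11 = rho(1) = -0.7345.
Step k = 2:
  phi_22 = [rho(2) - phi_11 rho(1)] / [1 - phi_11 rho(1)] = [0.7398 - (-0.7345)(-0.7345)] / [1 - (-0.7345)(-0.7345)]
         = 0.20030975 / 0.46050975 = 0.435.
Therefore phi_{22} = 0.4350.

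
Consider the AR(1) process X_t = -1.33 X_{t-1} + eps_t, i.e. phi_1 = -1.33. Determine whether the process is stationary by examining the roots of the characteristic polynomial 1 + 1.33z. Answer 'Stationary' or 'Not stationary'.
\text{Not stationary}

The AR(p) characteristic polynomial is P(z) = 1 + 1.33z.
Stationarity requires all roots to lie outside the unit circle, i.e. |z| > 1 for every root.
This is linear in z: 1 + (1.33) z = 0  =>  z = -1/(1.33) = -0.75188,  |z| = 0.75188.
Moduli of all roots: 0.7519.
All moduli strictly greater than 1? No.
Verdict: Not stationary.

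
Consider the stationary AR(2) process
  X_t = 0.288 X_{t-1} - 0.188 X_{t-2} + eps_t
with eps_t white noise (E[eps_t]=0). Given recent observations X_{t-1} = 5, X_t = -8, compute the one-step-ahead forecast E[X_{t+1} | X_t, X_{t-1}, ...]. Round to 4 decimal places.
E[X_{t+1} \mid \mathcal F_t] = -3.2440

For an AR(p) model X_t = c + sum_i phi_i X_{t-i} + eps_t, the
one-step-ahead conditional mean is
  E[X_{t+1} | X_t, ...] = c + sum_i phi_i X_{t+1-i}.
Substitute known values:
  E[X_{t+1} | ...] = (0.288) * (-8) + (-0.188) * (5)
                   = -3.2440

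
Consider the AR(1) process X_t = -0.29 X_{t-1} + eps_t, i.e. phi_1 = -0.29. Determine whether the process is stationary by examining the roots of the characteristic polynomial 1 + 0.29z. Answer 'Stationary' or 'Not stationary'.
\text{Stationary}

The AR(p) characteristic polynomial is P(z) = 1 + 0.29z.
Stationarity requires all roots to lie outside the unit circle, i.e. |z| > 1 for every root.
This is linear in z: 1 + (0.29) z = 0  =>  z = -1/(0.29) = -3.448276,  |z| = 3.448276.
Moduli of all roots: 3.4483.
All moduli strictly greater than 1? Yes.
Verdict: Stationary.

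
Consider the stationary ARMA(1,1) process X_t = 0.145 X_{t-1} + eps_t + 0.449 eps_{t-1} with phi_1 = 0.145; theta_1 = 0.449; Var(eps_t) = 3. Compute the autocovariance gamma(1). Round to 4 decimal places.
\gamma(1) = 1.9388

Multiply the model equation by X_{t-k} and take expectations. With theta_0 = psi_0 = 1 and psi_j the MA(infinity) weights, this gives
  gamma(k) - sum_i phi_i gamma(k-i) = c_k,
  c_k = sigma^2 * sum_{j=k..q} theta_j psi_{j-k}   (c_k = 0 for k > q),
using gamma(-m) = gamma(m).
psi-weights needed (psi_j = theta_j + sum_i phi_i psi_{j-i}):
  psi_1 = theta_1 + phi_1 = 0.449 + (0.145) = 0.594
Right-hand sides:
  c_0 = sigma^2 (1 + theta_1 psi_1) = 3 * (1 + (0.449)(0.594)) = 3 * 1.266706 = 3.800118
  c_1 = sigma^2 theta_1 = 3 * (0.449) = 1.347
  c_2 = 0
Equations for k = 0 and k = 1 (AR order 1):
  gamma(0) = phi_1 gamma(1) + c_0
  gamma(1) = phi_1 gamma(0) + c_1
Substituting the second into the first: gamma(0) (1 - phi_1^2) = c_0 + phi_1 c_1, so
  gamma(0) = (c_0 + phi_1 c_1) / (1 - phi_1^2) = (3.800118 + (0.145)(1.347)) / (1 - (0.145)^2) = 3.995433 / 0.978975 = 4.081241.
  gamma(1) = phi_1 gamma(0) + c_1 = (0.145)(4.081241) + (1.347) = 1.93878.
Therefore gamma(1) = 1.9388 (to 4 decimal places).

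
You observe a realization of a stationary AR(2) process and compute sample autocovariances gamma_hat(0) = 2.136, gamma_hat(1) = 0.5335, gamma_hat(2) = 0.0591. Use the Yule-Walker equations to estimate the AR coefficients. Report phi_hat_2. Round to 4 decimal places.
\hat\phi_{2} = -0.0370

The Yule-Walker equations for an AR(p) process read, in matrix form,
  Gamma_p phi = r_p,   with   (Gamma_p)_{ij} = gamma(|i - j|),
                       (r_p)_i = gamma(i),   i,j = 1..p.
Substitute the sample gammas (Toeplitz matrix and right-hand side of size 2):
  Gamma_p = [[2.136, 0.5335], [0.5335, 2.136]]
  r_p     = [0.5335, 0.0591]
Written out:
  2.136 phi_1 + 0.5335 phi_2 = 0.5335
  0.5335 phi_1 + 2.136 phi_2 = 0.0591
Solve by Cramer's rule:
  det = gamma(0)^2 - gamma(1)^2 = (2.136)^2 - (0.5335)^2 = 4.562496 - 0.28462225 = 4.27787375
  phi_hat_1 = [gamma(1) gamma(0) - gamma(1) gamma(2)] / det = [(0.5335)(2.136) - (0.5335)(0.0591)] / 4.27787375 = 1.10802615 / 4.27787375 = 0.259
  phi_hat_2 = [gamma(0) gamma(2) - gamma(1)^2] / det = [(2.136)(0.0591) - (0.5335)^2] / 4.27787375 = -0.15838465 / 4.27787375 = -0.037
So phi_hat = [0.2590, -0.0370].
Therefore phi_hat_2 = -0.0370.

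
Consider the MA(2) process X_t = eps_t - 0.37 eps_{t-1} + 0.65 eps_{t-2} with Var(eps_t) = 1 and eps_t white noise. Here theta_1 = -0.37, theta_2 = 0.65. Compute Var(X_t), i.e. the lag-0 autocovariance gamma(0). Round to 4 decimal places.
\gamma(0) = 1.5594

For an MA(q) process X_t = eps_t + sum_i theta_i eps_{t-i} with
Var(eps_t) = sigma^2, the variance is
  gamma(0) = sigma^2 * (1 + sum_i theta_i^2).
  sum_i theta_i^2 = (-0.37)^2 + (0.65)^2 = 0.1369 + 0.4225 = 0.5594.
  gamma(0) = 1 * (1 + 0.5594) = 1 * 1.5594 = 1.5594.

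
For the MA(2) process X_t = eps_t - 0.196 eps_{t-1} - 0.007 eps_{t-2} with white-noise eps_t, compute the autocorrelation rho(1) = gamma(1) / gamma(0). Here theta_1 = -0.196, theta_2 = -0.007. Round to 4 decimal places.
\rho(1) = -0.1874

For an MA(q) process with theta_0 = 1, the autocovariance is
  gamma(k) = sigma^2 * sum_{i=0..q-k} theta_i * theta_{i+k},
and rho(k) = gamma(k) / gamma(0). Sigma^2 cancels.
  numerator   = (1)*(-0.196) + (-0.196)*(-0.007) = -0.194628.
  denominator = (1)^2 + (-0.196)^2 + (-0.007)^2 = 1.038465.
  rho(1) = -0.194628 / 1.038465 = -0.1874.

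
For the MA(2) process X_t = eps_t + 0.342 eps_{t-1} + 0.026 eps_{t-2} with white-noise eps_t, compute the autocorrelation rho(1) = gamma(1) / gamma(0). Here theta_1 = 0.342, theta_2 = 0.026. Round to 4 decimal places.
\rho(1) = 0.3140

For an MA(q) process with theta_0 = 1, the autocovariance is
  gamma(k) = sigma^2 * sum_{i=0..q-k} theta_i * theta_{i+k},
and rho(k) = gamma(k) / gamma(0). Sigma^2 cancels.
  numerator   = (1)*(0.342) + (0.342)*(0.026) = 0.350892.
  denominator = (1)^2 + (0.342)^2 + (0.026)^2 = 1.11764.
  rho(1) = 0.350892 / 1.11764 = 0.3140.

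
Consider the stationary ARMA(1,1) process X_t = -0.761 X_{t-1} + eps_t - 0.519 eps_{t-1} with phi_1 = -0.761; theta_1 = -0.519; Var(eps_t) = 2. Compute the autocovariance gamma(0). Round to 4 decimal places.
\gamma(0) = 9.7856

Multiply the model equation by X_{t-k} and take expectations. With theta_0 = psi_0 = 1 and psi_j the MA(infinity) weights, this gives
  gamma(k) - sum_i phi_i gamma(k-i) = c_k,
  c_k = sigma^2 * sum_{j=k..q} theta_j psi_{j-k}   (c_k = 0 for k > q),
using gamma(-m) = gamma(m).
psi-weights needed (psi_j = theta_j + sum_i phi_i psi_{j-i}):
  psi_1 = theta_1 + phi_1 = -0.519 + (-0.761) = -1.28
Right-hand sides:
  c_0 = sigma^2 (1 + theta_1 psi_1) = 2 * (1 + (-0.519)(-1.28)) = 2 * 1.66432 = 3.32864
  c_1 = sigma^2 theta_1 = 2 * (-0.519) = -1.038
  c_2 = 0
Equations for k = 0 and k = 1 (AR order 1):
  gamma(0) = phi_1 gamma(1) + c_0
  gamma(1) = phi_1 gamma(0) + c_1
Substituting the second into the first: gamma(0) (1 - phi_1^2) = c_0 + phi_1 c_1, so
  gamma(0) = (c_0 + phi_1 c_1) / (1 - phi_1^2) = (3.32864 + (-0.761)(-1.038)) / (1 - (-0.761)^2) = 4.118558 / 0.420879 = 9.785611.
Therefore gamma(0) = 9.7856 (to 4 decimal places).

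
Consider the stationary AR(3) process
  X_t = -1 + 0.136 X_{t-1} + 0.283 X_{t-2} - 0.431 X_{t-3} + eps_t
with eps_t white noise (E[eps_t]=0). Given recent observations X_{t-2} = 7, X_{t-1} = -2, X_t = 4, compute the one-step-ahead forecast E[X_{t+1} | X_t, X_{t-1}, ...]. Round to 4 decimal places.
E[X_{t+1} \mid \mathcal F_t] = -4.0390

For an AR(p) model X_t = c + sum_i phi_i X_{t-i} + eps_t, the
one-step-ahead conditional mean is
  E[X_{t+1} | X_t, ...] = c + sum_i phi_i X_{t+1-i}.
Substitute known values:
  E[X_{t+1} | ...] = -1 + (0.136) * (4) + (0.283) * (-2) + (-0.431) * (7)
                   = -4.0390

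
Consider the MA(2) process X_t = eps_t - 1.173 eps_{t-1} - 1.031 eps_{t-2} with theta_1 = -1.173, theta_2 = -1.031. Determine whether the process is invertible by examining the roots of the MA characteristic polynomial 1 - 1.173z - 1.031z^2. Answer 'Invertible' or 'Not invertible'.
\text{Not invertible}

The MA(q) characteristic polynomial is P(z) = 1 - 1.173z - 1.031z^2.
Invertibility requires all roots to lie outside the unit circle, i.e. |z| > 1 for every root.
Set 1 + (-1.173) z + (-1.031) z^2 = 0, i.e. a z^2 + b z + c = 0 with a = -1.031, b = -1.173, c = 1.
Discriminant D = b^2 - 4ac = (-1.173)^2 - 4*(-1.031)*1 = 1.375929 - (-4.124) = 5.499929.
D >= 0, so the roots are real: z = (-b +/- sqrt(D)) / (2a) = (1.173 +/- 2.345193) / (-2.062).
  z_1 = (1.173 + 2.345193) / (-2.062) = -1.7062,   |z_1| = 1.7062.
  z_2 = (1.173 - 2.345193) / (-2.062) = 0.5685,   |z_2| = 0.5685.
Moduli of all roots: 1.7062, 0.5685.
All moduli strictly greater than 1? No.
Verdict: Not invertible.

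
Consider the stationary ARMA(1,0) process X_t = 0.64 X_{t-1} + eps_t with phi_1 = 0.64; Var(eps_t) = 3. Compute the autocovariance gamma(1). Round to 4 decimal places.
\gamma(1) = 3.2520

Multiply the model equation by X_{t-k} and take expectations. With theta_0 = psi_0 = 1 and psi_j the MA(infinity) weights, this gives
  gamma(k) - sum_i phi_i gamma(k-i) = c_k,
  c_k = sigma^2 * sum_{j=k..q} theta_j psi_{j-k}   (c_k = 0 for k > q),
using gamma(-m) = gamma(m).
Pure AR (q = 0): c_0 = sigma^2 = 3, c_k = 0 for k >= 1.
Equations for k = 0 and k = 1 (AR order 1):
  gamma(0) = phi_1 gamma(1) + c_0
  gamma(1) = phi_1 gamma(0) + c_1
Substituting the second into the first: gamma(0) (1 - phi_1^2) = c_0 + phi_1 c_1, so
  gamma(0) = c_0 / (1 - phi_1^2) = 3 / (1 - (0.64)^2) = 3 / 0.5904 = 5.081301.
  gamma(1) = phi_1 gamma(0) = (0.64)(5.081301) = 3.252033.
Therefore gamma(1) = 3.2520 (to 4 decimal places).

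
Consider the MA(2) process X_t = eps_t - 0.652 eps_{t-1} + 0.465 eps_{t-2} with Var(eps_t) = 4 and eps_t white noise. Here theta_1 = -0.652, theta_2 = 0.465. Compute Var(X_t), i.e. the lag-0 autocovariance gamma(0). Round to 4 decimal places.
\gamma(0) = 6.5653

For an MA(q) process X_t = eps_t + sum_i theta_i eps_{t-i} with
Var(eps_t) = sigma^2, the variance is
  gamma(0) = sigma^2 * (1 + sum_i theta_i^2).
  sum_i theta_i^2 = (-0.652)^2 + (0.465)^2 = 0.425104 + 0.216225 = 0.641329.
  gamma(0) = 4 * (1 + 0.641329) = 4 * 1.641329 = 6.565316, which rounds to 6.5653.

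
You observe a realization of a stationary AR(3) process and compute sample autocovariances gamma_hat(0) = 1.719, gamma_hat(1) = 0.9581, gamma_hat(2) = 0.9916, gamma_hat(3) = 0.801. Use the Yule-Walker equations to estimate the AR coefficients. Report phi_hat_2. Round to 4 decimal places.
\hat\phi_{2} = 0.3550

The Yule-Walker equations for an AR(p) process read, in matrix form,
  Gamma_p phi = r_p,   with   (Gamma_p)_{ij} = gamma(|i - j|),
                       (r_p)_i = gamma(i),   i,j = 1..p.
Substitute the sample gammas (Toeplitz matrix and right-hand side of size 3):
  Gamma_p = [[1.719, 0.9581, 0.9916], [0.9581, 1.719, 0.9581], [0.9916, 0.9581, 1.719]]
  r_p     = [0.9581, 0.9916, 0.801]
Written out (R1..R3):
  (R1) 1.719 phi_1 + 0.9581 phi_2 + 0.9916 phi_3 = 0.9581
  (R2) 0.9581 phi_1 + 1.719 phi_2 + 0.9581 phi_3 = 0.9916
  (R3) 0.9916 phi_1 + 0.9581 phi_2 + 1.719 phi_3 = 0.801
Gaussian elimination:
  R2 <- R2 - (0.9581/1.719) R1 = R2 - (0.557359) R1:  1.184994 phi_2 + 0.405423 phi_3 = 0.457594
  R3 <- R3 - (0.9916/1.719) R1 = R3 - (0.576847) R1:  0.405423 phi_2 + 1.146999 phi_3 = 0.248323
  R3 <- R3 - (0.405423/1.184994) R2 = R3 - (0.342131) R2:  1.008291 phi_3 = 0.091766
Back-substitution:
  phi_hat_3 = 0.091766 / 1.008291 = 0.091011
  phi_hat_2 = (0.457594 - (0.405423)(0.091011)) / 1.184994 = 0.35502
  phi_hat_1 = (0.9581 - (0.9581)(0.35502) - (0.9916)(0.091011)) / 1.719 = 0.306986
So phi_hat = [0.3070, 0.3550, 0.0910].
Therefore phi_hat_2 = 0.3550.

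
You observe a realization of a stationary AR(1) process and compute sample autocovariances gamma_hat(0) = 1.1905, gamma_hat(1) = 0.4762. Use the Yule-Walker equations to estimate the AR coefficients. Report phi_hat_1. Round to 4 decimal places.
\hat\phi_{1} = 0.4000

The Yule-Walker equations for an AR(p) process read, in matrix form,
  Gamma_p phi = r_p,   with   (Gamma_p)_{ij} = gamma(|i - j|),
                       (r_p)_i = gamma(i),   i,j = 1..p.
Substitute the sample gammas (Toeplitz matrix and right-hand side of size 1):
  Gamma_p = [[1.1905]]
  r_p     = [0.4762]
With p = 1 this is the single equation gamma(0) phi_1 = gamma(1):
  phi_hat_1 = gamma(1) / gamma(0) = 0.4762 / 1.1905 = 0.4000.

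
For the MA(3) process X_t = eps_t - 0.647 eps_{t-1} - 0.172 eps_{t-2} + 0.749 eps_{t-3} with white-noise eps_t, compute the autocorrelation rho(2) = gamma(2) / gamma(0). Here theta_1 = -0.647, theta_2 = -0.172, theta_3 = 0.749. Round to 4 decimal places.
\rho(2) = -0.3268

For an MA(q) process with theta_0 = 1, the autocovariance is
  gamma(k) = sigma^2 * sum_{i=0..q-k} theta_i * theta_{i+k},
and rho(k) = gamma(k) / gamma(0). Sigma^2 cancels.
  numerator   = (1)*(-0.172) + (-0.647)*(0.749) = -0.656603.
  denominator = (1)^2 + (-0.647)^2 + (-0.172)^2 + (0.749)^2 = 2.009194.
  rho(2) = -0.656603 / 2.009194 = -0.3268.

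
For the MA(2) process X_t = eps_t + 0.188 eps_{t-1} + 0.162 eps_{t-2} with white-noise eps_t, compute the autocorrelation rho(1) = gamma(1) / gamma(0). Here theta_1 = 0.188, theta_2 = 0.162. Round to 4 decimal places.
\rho(1) = 0.2058

For an MA(q) process with theta_0 = 1, the autocovariance is
  gamma(k) = sigma^2 * sum_{i=0..q-k} theta_i * theta_{i+k},
and rho(k) = gamma(k) / gamma(0). Sigma^2 cancels.
  numerator   = (1)*(0.188) + (0.188)*(0.162) = 0.218456.
  denominator = (1)^2 + (0.188)^2 + (0.162)^2 = 1.061588.
  rho(1) = 0.218456 / 1.061588 = 0.2058.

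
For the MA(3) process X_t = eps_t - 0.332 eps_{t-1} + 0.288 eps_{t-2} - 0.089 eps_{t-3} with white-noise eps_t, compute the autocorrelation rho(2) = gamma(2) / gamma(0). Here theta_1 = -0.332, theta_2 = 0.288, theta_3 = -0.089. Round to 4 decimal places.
\rho(2) = 0.2644

For an MA(q) process with theta_0 = 1, the autocovariance is
  gamma(k) = sigma^2 * sum_{i=0..q-k} theta_i * theta_{i+k},
and rho(k) = gamma(k) / gamma(0). Sigma^2 cancels.
  numerator   = (1)*(0.288) + (-0.332)*(-0.089) = 0.317548.
  denominator = (1)^2 + (-0.332)^2 + (0.288)^2 + (-0.089)^2 = 1.201089.
  rho(2) = 0.317548 / 1.201089 = 0.2644.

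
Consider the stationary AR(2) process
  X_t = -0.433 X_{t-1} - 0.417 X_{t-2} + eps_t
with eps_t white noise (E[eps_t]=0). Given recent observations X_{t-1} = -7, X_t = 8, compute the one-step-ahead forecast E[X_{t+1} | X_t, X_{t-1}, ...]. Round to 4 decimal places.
E[X_{t+1} \mid \mathcal F_t] = -0.5450

For an AR(p) model X_t = c + sum_i phi_i X_{t-i} + eps_t, the
one-step-ahead conditional mean is
  E[X_{t+1} | X_t, ...] = c + sum_i phi_i X_{t+1-i}.
Substitute known values:
  E[X_{t+1} | ...] = (-0.433) * (8) + (-0.417) * (-7)
                   = -0.5450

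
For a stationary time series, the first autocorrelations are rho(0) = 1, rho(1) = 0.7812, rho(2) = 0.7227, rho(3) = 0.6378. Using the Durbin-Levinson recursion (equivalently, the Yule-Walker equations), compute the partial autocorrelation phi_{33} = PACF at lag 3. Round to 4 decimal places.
\phi_{33} = 0.0300

The PACF at lag k is phi_{kk}, the last component of the solution
to the Yule-Walker system G_k phi = r_k where
  (G_k)_{ij} = rho(|i - j|), (r_k)_i = rho(i), i,j = 1..k.
Equivalently, Durbin-Levinson gives phi_{kk} iteratively:
  phi_{11} = rho(1)
  phi_{kk} = [rho(k) - sum_{j=1..k-1} phi_{k-1,j} rho(k-j)]
            / [1 - sum_{j=1..k-1} phi_{k-1,j} rho(j)],
  phi_{k,j} = phi_{k-1,j} - phi_{kk} phi_{k-1,k-j},  j = 1..k-1.
Step k = 1:
  phi_11 = rho(1) = 0.7812.
Step k = 2:
  phi_22 = [rho(2) - phi_11 rho(1)] / [1 - phi_11 rho(1)] = [0.7227 - (0.7812)(0.7812)] / [1 - (0.7812)(0.7812)]
         = 0.11242656 / 0.38972656 = 0.288475.
  Update: phi_21 = phi_11 - phi_22 phi_11 = 0.7812 - (0.288475)(0.7812) = 0.555843.
Step k = 3:
  phi_33 = [rho(3) - phi_21 rho(2) - phi_22 rho(1)] / [1 - phi_21 rho(1) - phi_22 rho(2)]
    numerator   = 0.6378 - (0.555843)(0.7227) - (0.288475)(0.7812) = 0.01073525
    denominator = 1 - (0.555843)(0.7812) - (0.288475)(0.7227) = 0.35729425
  phi_33 = 0.01073525 / 0.35729425 = 0.03.
Therefore phi_{33} = 0.0300.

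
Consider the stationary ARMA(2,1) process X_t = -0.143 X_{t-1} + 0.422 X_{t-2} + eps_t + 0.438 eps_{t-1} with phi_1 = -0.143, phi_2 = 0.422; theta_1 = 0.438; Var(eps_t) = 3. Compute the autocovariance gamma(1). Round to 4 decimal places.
\gamma(1) = 1.3354

Multiply the model equation by X_{t-k} and take expectations. With theta_0 = psi_0 = 1 and psi_j the MA(infinity) weights, this gives
  gamma(k) - sum_i phi_i gamma(k-i) = c_k,
  c_k = sigma^2 * sum_{j=k..q} theta_j psi_{j-k}   (c_k = 0 for k > q),
using gamma(-m) = gamma(m).
psi-weights needed (psi_j = theta_j + sum_i phi_i psi_{j-i}):
  psi_1 = theta_1 + phi_1 = 0.438 + (-0.143) = 0.295
Right-hand sides:
  c_0 = sigma^2 (1 + theta_1 psi_1) = 3 * (1 + (0.438)(0.295)) = 3 * 1.12921 = 3.38763
  c_1 = sigma^2 theta_1 = 3 * (0.438) = 1.314
  c_2 = 0
Equations for k = 0, 1, 2 (AR order 2, c_2 = 0):
  (E0) gamma(0) = phi_1 gamma(1) + phi_2 gamma(2) + c_0
  (E1) gamma(1) = phi_1 gamma(0) + phi_2 gamma(1) + c_1
  (E2) gamma(2) = phi_1 gamma(1) + phi_2 gamma(0)
From (E1): gamma(1) = A gamma(0) + B with
  A = phi_1 / (1 - phi_2) = -0.143 / 0.578 = -0.247405,   B = c_1 / (1 - phi_2) = 1.314 / 0.578 = 2.273356.
Insert (E2) into (E0): gamma(0) (1 - phi_2^2) = phi_1 (1 + phi_2) gamma(1) + c_0.
  phi_1 (1 + phi_2) = (-0.143)(1.422) = -0.203346,   1 - phi_2^2 = 0.821916.
Replace gamma(1) by A gamma(0) + B and collect gamma(0):
  gamma(0) [0.821916 - (-0.203346)(-0.247405)] = (-0.203346)(2.273356) + 3.38763
  gamma(0) * 0.771607 = 2.925352
  gamma(0) = 2.925352 / 0.771607 = 3.791245.
  gamma(1) = A gamma(0) + B = (-0.247405)(3.791245) + (2.273356) = 1.335384.
Therefore gamma(1) = 1.3354 (to 4 decimal places).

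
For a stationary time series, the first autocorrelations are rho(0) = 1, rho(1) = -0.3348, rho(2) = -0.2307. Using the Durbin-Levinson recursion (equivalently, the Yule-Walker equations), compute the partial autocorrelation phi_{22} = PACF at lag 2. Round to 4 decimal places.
\phi_{22} = -0.3861

The PACF at lag k is phi_{kk}, the last component of the solution
to the Yule-Walker system G_k phi = r_k where
  (G_k)_{ij} = rho(|i - j|), (r_k)_i = rho(i), i,j = 1..k.
Equivalently, Durbin-Levinson gives phi_{kk} iteratively:
  phi_{11} = rho(1)
  phi_{kk} = [rho(k) - sum_{j=1..k-1} phi_{k-1,j} rho(k-j)]
            / [1 - sum_{j=1..k-1} phi_{k-1,j} rho(j)],
  phi_{k,j} = phi_{k-1,j} - phi_{kk} phi_{k-1,k-j},  j = 1..k-1.
Step k = 1:
  phi_11 = rho(1) = -0.3348.
Step k = 2:
  phi_22 = [rho(2) - phi_11 rho(1)] / [1 - phi_11 rho(1)] = [-0.2307 - (-0.3348)(-0.3348)] / [1 - (-0.3348)(-0.3348)]
         = -0.34279104 / 0.88790896 = -0.3861.
Therefore phi_{22} = -0.3861.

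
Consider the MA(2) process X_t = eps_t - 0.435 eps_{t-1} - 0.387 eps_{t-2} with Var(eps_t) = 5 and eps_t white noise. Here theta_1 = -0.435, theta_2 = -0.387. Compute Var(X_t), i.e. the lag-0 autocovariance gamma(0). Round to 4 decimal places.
\gamma(0) = 6.6950

For an MA(q) process X_t = eps_t + sum_i theta_i eps_{t-i} with
Var(eps_t) = sigma^2, the variance is
  gamma(0) = sigma^2 * (1 + sum_i theta_i^2).
  sum_i theta_i^2 = (-0.435)^2 + (-0.387)^2 = 0.189225 + 0.149769 = 0.338994.
  gamma(0) = 5 * (1 + 0.338994) = 5 * 1.338994 = 6.69497, which rounds to 6.6950.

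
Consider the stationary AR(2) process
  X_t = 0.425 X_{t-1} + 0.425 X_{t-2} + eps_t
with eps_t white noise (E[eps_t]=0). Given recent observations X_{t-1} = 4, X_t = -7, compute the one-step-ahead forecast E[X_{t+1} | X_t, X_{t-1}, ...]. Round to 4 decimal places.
E[X_{t+1} \mid \mathcal F_t] = -1.2750

For an AR(p) model X_t = c + sum_i phi_i X_{t-i} + eps_t, the
one-step-ahead conditional mean is
  E[X_{t+1} | X_t, ...] = c + sum_i phi_i X_{t+1-i}.
Substitute known values:
  E[X_{t+1} | ...] = (0.425) * (-7) + (0.425) * (4)
                   = -1.2750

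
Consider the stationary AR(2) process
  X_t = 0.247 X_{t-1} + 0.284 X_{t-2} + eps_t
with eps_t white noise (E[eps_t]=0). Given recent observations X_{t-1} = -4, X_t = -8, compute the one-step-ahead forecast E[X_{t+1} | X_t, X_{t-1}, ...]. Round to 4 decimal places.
E[X_{t+1} \mid \mathcal F_t] = -3.1120

For an AR(p) model X_t = c + sum_i phi_i X_{t-i} + eps_t, the
one-step-ahead conditional mean is
  E[X_{t+1} | X_t, ...] = c + sum_i phi_i X_{t+1-i}.
Substitute known values:
  E[X_{t+1} | ...] = (0.247) * (-8) + (0.284) * (-4)
                   = -3.1120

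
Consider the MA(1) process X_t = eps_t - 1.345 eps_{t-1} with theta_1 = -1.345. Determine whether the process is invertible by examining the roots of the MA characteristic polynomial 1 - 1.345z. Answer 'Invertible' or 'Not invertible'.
\text{Not invertible}

The MA(q) characteristic polynomial is P(z) = 1 - 1.345z.
Invertibility requires all roots to lie outside the unit circle, i.e. |z| > 1 for every root.
This is linear in z: 1 + (-1.345) z = 0  =>  z = -1/(-1.345) = 0.743494,  |z| = 0.743494.
Moduli of all roots: 0.7435.
All moduli strictly greater than 1? No.
Verdict: Not invertible.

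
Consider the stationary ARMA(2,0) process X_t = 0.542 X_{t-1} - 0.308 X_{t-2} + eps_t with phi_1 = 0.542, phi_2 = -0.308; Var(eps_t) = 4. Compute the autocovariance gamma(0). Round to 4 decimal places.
\gamma(0) = 5.3353

Multiply the model equation by X_{t-k} and take expectations. With theta_0 = psi_0 = 1 and psi_j the MA(infinity) weights, this gives
  gamma(k) - sum_i phi_i gamma(k-i) = c_k,
  c_k = sigma^2 * sum_{j=k..q} theta_j psi_{j-k}   (c_k = 0 for k > q),
using gamma(-m) = gamma(m).
Pure AR (q = 0): c_0 = sigma^2 = 4, c_k = 0 for k >= 1.
Equations for k = 0, 1, 2 (AR order 2, c_2 = 0):
  (E0) gamma(0) = phi_1 gamma(1) + phi_2 gamma(2) + c_0
  (E1) gamma(1) = phi_1 gamma(0) + phi_2 gamma(1) + c_1
  (E2) gamma(2) = phi_1 gamma(1) + phi_2 gamma(0)
From (E1): gamma(1) = A gamma(0) + B with
  A = phi_1 / (1 - phi_2) = 0.542 / 1.308 = 0.414373,   B = c_1 / (1 - phi_2) = 0 / 1.308 = 0.
Insert (E2) into (E0): gamma(0) (1 - phi_2^2) = phi_1 (1 + phi_2) gamma(1) + c_0.
  phi_1 (1 + phi_2) = (0.542)(0.692) = 0.375064,   1 - phi_2^2 = 0.905136.
Replace gamma(1) by A gamma(0) + B and collect gamma(0):
  gamma(0) [0.905136 - (0.375064)(0.414373)] = c_0 = 4
  gamma(0) * 0.74972 = 4
  gamma(0) = 4 / 0.74972 = 5.335328.
Therefore gamma(0) = 5.3353 (to 4 decimal places).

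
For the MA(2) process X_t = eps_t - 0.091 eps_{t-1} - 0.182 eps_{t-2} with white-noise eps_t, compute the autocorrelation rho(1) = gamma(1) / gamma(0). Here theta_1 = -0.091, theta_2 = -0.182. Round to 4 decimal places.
\rho(1) = -0.0715

For an MA(q) process with theta_0 = 1, the autocovariance is
  gamma(k) = sigma^2 * sum_{i=0..q-k} theta_i * theta_{i+k},
and rho(k) = gamma(k) / gamma(0). Sigma^2 cancels.
  numerator   = (1)*(-0.091) + (-0.091)*(-0.182) = -0.074438.
  denominator = (1)^2 + (-0.091)^2 + (-0.182)^2 = 1.041405.
  rho(1) = -0.074438 / 1.041405 = -0.0715.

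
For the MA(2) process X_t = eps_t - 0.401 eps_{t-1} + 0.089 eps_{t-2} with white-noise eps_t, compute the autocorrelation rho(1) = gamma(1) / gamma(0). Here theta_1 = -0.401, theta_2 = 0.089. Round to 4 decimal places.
\rho(1) = -0.3736

For an MA(q) process with theta_0 = 1, the autocovariance is
  gamma(k) = sigma^2 * sum_{i=0..q-k} theta_i * theta_{i+k},
and rho(k) = gamma(k) / gamma(0). Sigma^2 cancels.
  numerator   = (1)*(-0.401) + (-0.401)*(0.089) = -0.436689.
  denominator = (1)^2 + (-0.401)^2 + (0.089)^2 = 1.168722.
  rho(1) = -0.436689 / 1.168722 = -0.3736.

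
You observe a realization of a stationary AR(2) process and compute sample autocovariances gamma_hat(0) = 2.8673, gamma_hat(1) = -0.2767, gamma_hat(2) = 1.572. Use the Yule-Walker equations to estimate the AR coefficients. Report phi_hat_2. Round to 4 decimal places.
\hat\phi_{2} = 0.5440

The Yule-Walker equations for an AR(p) process read, in matrix form,
  Gamma_p phi = r_p,   with   (Gamma_p)_{ij} = gamma(|i - j|),
                       (r_p)_i = gamma(i),   i,j = 1..p.
Substitute the sample gammas (Toeplitz matrix and right-hand side of size 2):
  Gamma_p = [[2.8673, -0.2767], [-0.2767, 2.8673]]
  r_p     = [-0.2767, 1.572]
Written out:
  2.8673 phi_1 - 0.2767 phi_2 = -0.2767
  -0.2767 phi_1 + 2.8673 phi_2 = 1.572
Solve by Cramer's rule:
  det = gamma(0)^2 - gamma(1)^2 = (2.8673)^2 - (-0.2767)^2 = 8.22140929 - 0.07656289 = 8.1448464
  phi_hat_1 = [gamma(1) gamma(0) - gamma(1) gamma(2)] / det = [(-0.2767)(2.8673) - (-0.2767)(1.572)] / 8.1448464 = -0.35840951 / 8.1448464 = -0.044
  phi_hat_2 = [gamma(0) gamma(2) - gamma(1)^2] / det = [(2.8673)(1.572) - (-0.2767)^2] / 8.1448464 = 4.43083271 / 8.1448464 = 0.544
So phi_hat = [-0.0440, 0.5440].
Therefore phi_hat_2 = 0.5440.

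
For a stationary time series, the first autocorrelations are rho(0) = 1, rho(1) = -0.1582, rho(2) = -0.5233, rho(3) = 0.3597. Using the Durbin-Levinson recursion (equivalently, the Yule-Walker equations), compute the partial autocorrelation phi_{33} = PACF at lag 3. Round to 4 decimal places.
\phi_{33} = 0.2121

The PACF at lag k is phi_{kk}, the last component of the solution
to the Yule-Walker system G_k phi = r_k where
  (G_k)_{ij} = rho(|i - j|), (r_k)_i = rho(i), i,j = 1..k.
Equivalently, Durbin-Levinson gives phi_{kk} iteratively:
  phi_{11} = rho(1)
  phi_{kk} = [rho(k) - sum_{j=1..k-1} phi_{k-1,j} rho(k-j)]
            / [1 - sum_{j=1..k-1} phi_{k-1,j} rho(j)],
  phi_{k,j} = phi_{k-1,j} - phi_{kk} phi_{k-1,k-j},  j = 1..k-1.
Step k = 1:
  phi_11 = rho(1) = -0.1582.
Step k = 2:
  phi_22 = [rho(2) - phi_11 rho(1)] / [1 - phi_11 rho(1)] = [-0.5233 - (-0.1582)(-0.1582)] / [1 - (-0.1582)(-0.1582)]
         = -0.54832724 / 0.97497276 = -0.562403.
  Update: phi_21 = phi_11 - phi_22 phi_11 = -0.1582 - (-0.562403)(-0.1582) = -0.247172.
Step k = 3:
  phi_33 = [rho(3) - phi_21 rho(2) - phi_22 rho(1)] / [1 - phi_21 rho(1) - phi_22 rho(2)]
    numerator   = 0.3597 - (-0.247172)(-0.5233) - (-0.562403)(-0.1582) = 0.14138275
    denominator = 1 - (-0.247172)(-0.1582) - (-0.562403)(-0.5233) = 0.66659208
  phi_33 = 0.14138275 / 0.66659208 = 0.2121.
Therefore phi_{33} = 0.2121.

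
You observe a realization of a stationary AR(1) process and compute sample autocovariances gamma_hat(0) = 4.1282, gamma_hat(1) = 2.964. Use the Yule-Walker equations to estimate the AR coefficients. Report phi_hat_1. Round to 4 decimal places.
\hat\phi_{1} = 0.7180

The Yule-Walker equations for an AR(p) process read, in matrix form,
  Gamma_p phi = r_p,   with   (Gamma_p)_{ij} = gamma(|i - j|),
                       (r_p)_i = gamma(i),   i,j = 1..p.
Substitute the sample gammas (Toeplitz matrix and right-hand side of size 1):
  Gamma_p = [[4.1282]]
  r_p     = [2.964]
With p = 1 this is the single equation gamma(0) phi_1 = gamma(1):
  phi_hat_1 = gamma(1) / gamma(0) = 2.964 / 4.1282 = 0.7180.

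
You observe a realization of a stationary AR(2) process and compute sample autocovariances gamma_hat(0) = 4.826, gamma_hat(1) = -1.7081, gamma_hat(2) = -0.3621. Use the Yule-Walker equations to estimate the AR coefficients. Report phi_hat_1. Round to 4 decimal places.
\hat\phi_{1} = -0.4350

The Yule-Walker equations for an AR(p) process read, in matrix form,
  Gamma_p phi = r_p,   with   (Gamma_p)_{ij} = gamma(|i - j|),
                       (r_p)_i = gamma(i),   i,j = 1..p.
Substitute the sample gammas (Toeplitz matrix and right-hand side of size 2):
  Gamma_p = [[4.826, -1.7081], [-1.7081, 4.826]]
  r_p     = [-1.7081, -0.3621]
Written out:
  4.826 phi_1 - 1.7081 phi_2 = -1.7081
  -1.7081 phi_1 + 4.826 phi_2 = -0.3621
Solve by Cramer's rule:
  det = gamma(0)^2 - gamma(1)^2 = (4.826)^2 - (-1.7081)^2 = 23.290276 - 2.91760561 = 20.37267039
  phi_hat_1 = [gamma(1) gamma(0) - gamma(1) gamma(2)] / det = [(-1.7081)(4.826) - (-1.7081)(-0.3621)] / 20.37267039 = -8.86179361 / 20.37267039 = -0.435
  phi_hat_2 = [gamma(0) gamma(2) - gamma(1)^2] / det = [(4.826)(-0.3621) - (-1.7081)^2] / 20.37267039 = -4.66510021 / 20.37267039 = -0.229
So phi_hat = [-0.4350, -0.2290].
Therefore phi_hat_1 = -0.4350.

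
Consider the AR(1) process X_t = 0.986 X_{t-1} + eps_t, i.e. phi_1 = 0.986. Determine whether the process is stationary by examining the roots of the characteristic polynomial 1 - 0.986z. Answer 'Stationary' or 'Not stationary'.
\text{Stationary}

The AR(p) characteristic polynomial is P(z) = 1 - 0.986z.
Stationarity requires all roots to lie outside the unit circle, i.e. |z| > 1 for every root.
This is linear in z: 1 + (-0.986) z = 0  =>  z = -1/(-0.986) = 1.014199,  |z| = 1.014199.
Moduli of all roots: 1.0142.
All moduli strictly greater than 1? Yes.
Verdict: Stationary.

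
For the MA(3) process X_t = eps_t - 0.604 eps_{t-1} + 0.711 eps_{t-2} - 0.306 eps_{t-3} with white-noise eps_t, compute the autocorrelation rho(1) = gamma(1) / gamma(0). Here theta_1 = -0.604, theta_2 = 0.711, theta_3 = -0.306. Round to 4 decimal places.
\rho(1) = -0.6370

For an MA(q) process with theta_0 = 1, the autocovariance is
  gamma(k) = sigma^2 * sum_{i=0..q-k} theta_i * theta_{i+k},
and rho(k) = gamma(k) / gamma(0). Sigma^2 cancels.
  numerator   = (1)*(-0.604) + (-0.604)*(0.711) + (0.711)*(-0.306) = -1.25101.
  denominator = (1)^2 + (-0.604)^2 + (0.711)^2 + (-0.306)^2 = 1.963973.
  rho(1) = -1.25101 / 1.963973 = -0.6370.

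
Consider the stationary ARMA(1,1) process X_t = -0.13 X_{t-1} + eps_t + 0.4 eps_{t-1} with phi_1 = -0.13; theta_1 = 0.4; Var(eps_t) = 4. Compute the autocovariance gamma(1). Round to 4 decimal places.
\gamma(1) = 1.0414

Multiply the model equation by X_{t-k} and take expectations. With theta_0 = psi_0 = 1 and psi_j the MA(infinity) weights, this gives
  gamma(k) - sum_i phi_i gamma(k-i) = c_k,
  c_k = sigma^2 * sum_{j=k..q} theta_j psi_{j-k}   (c_k = 0 for k > q),
using gamma(-m) = gamma(m).
psi-weights needed (psi_j = theta_j + sum_i phi_i psi_{j-i}):
  psi_1 = theta_1 + phi_1 = 0.4 + (-0.13) = 0.27
Right-hand sides:
  c_0 = sigma^2 (1 + theta_1 psi_1) = 4 * (1 + (0.4)(0.27)) = 4 * 1.108 = 4.432
  c_1 = sigma^2 theta_1 = 4 * (0.4) = 1.6
  c_2 = 0
Equations for k = 0 and k = 1 (AR order 1):
  gamma(0) = phi_1 gamma(1) + c_0
  gamma(1) = phi_1 gamma(0) + c_1
Substituting the second into the first: gamma(0) (1 - phi_1^2) = c_0 + phi_1 c_1, so
  gamma(0) = (c_0 + phi_1 c_1) / (1 - phi_1^2) = (4.432 + (-0.13)(1.6)) / (1 - (-0.13)^2) = 4.224 / 0.9831 = 4.296613.
  gamma(1) = phi_1 gamma(0) + c_1 = (-0.13)(4.296613) + (1.6) = 1.04144.
Therefore gamma(1) = 1.0414 (to 4 decimal places).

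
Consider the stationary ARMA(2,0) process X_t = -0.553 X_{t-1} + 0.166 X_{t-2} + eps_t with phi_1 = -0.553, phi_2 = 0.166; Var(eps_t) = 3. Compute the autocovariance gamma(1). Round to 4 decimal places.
\gamma(1) = -3.6506

Multiply the model equation by X_{t-k} and take expectations. With theta_0 = psi_0 = 1 and psi_j the MA(infinity) weights, this gives
  gamma(k) - sum_i phi_i gamma(k-i) = c_k,
  c_k = sigma^2 * sum_{j=k..q} theta_j psi_{j-k}   (c_k = 0 for k > q),
using gamma(-m) = gamma(m).
Pure AR (q = 0): c_0 = sigma^2 = 3, c_k = 0 for k >= 1.
Equations for k = 0, 1, 2 (AR order 2, c_2 = 0):
  (E0) gamma(0) = phi_1 gamma(1) + phi_2 gamma(2) + c_0
  (E1) gamma(1) = phi_1 gamma(0) + phi_2 gamma(1) + c_1
  (E2) gamma(2) = phi_1 gamma(1) + phi_2 gamma(0)
From (E1): gamma(1) = A gamma(0) + B with
  A = phi_1 / (1 - phi_2) = -0.553 / 0.834 = -0.66307,   B = c_1 / (1 - phi_2) = 0 / 0.834 = 0.
Insert (E2) into (E0): gamma(0) (1 - phi_2^2) = phi_1 (1 + phi_2) gamma(1) + c_0.
  phi_1 (1 + phi_2) = (-0.553)(1.166) = -0.644798,   1 - phi_2^2 = 0.972444.
Replace gamma(1) by A gamma(0) + B and collect gamma(0):
  gamma(0) [0.972444 - (-0.644798)(-0.66307)] = c_0 = 3
  gamma(0) * 0.544898 = 3
  gamma(0) = 3 / 0.544898 = 5.505617.
  gamma(1) = A gamma(0) = (-0.66307)(5.505617) = -3.650607.
Therefore gamma(1) = -3.6506 (to 4 decimal places).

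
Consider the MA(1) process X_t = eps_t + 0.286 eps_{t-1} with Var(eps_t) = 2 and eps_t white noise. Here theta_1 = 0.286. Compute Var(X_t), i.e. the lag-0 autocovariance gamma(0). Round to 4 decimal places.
\gamma(0) = 2.1636

For an MA(q) process X_t = eps_t + sum_i theta_i eps_{t-i} with
Var(eps_t) = sigma^2, the variance is
  gamma(0) = sigma^2 * (1 + sum_i theta_i^2).
  sum_i theta_i^2 = (0.286)^2 = 0.081796.
  gamma(0) = 2 * (1 + 0.081796) = 2 * 1.081796 = 2.163592, which rounds to 2.1636.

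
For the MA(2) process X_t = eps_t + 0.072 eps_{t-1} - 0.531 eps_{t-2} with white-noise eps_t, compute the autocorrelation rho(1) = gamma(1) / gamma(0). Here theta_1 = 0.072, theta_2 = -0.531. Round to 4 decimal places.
\rho(1) = 0.0262

For an MA(q) process with theta_0 = 1, the autocovariance is
  gamma(k) = sigma^2 * sum_{i=0..q-k} theta_i * theta_{i+k},
and rho(k) = gamma(k) / gamma(0). Sigma^2 cancels.
  numerator   = (1)*(0.072) + (0.072)*(-0.531) = 0.033768.
  denominator = (1)^2 + (0.072)^2 + (-0.531)^2 = 1.287145.
  rho(1) = 0.033768 / 1.287145 = 0.0262.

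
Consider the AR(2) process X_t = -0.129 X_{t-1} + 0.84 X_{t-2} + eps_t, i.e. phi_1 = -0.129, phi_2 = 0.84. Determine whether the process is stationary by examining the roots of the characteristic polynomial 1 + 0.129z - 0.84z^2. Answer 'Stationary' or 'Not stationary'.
\text{Stationary}

The AR(p) characteristic polynomial is P(z) = 1 + 0.129z - 0.84z^2.
Stationarity requires all roots to lie outside the unit circle, i.e. |z| > 1 for every root.
Set 1 + (0.129) z + (-0.84) z^2 = 0, i.e. a z^2 + b z + c = 0 with a = -0.84, b = 0.129, c = 1.
Discriminant D = b^2 - 4ac = (0.129)^2 - 4*(-0.84)*1 = 0.016641 - (-3.36) = 3.376641.
D >= 0, so the roots are real: z = (-b +/- sqrt(D)) / (2a) = (-0.129 +/- 1.837564) / (-1.68).
  z_1 = (-0.129 + 1.837564) / (-1.68) = -1.017,   |z_1| = 1.017.
  z_2 = (-0.129 - 1.837564) / (-1.68) = 1.1706,   |z_2| = 1.1706.
Moduli of all roots: 1.0170, 1.1706.
All moduli strictly greater than 1? Yes.
Verdict: Stationary.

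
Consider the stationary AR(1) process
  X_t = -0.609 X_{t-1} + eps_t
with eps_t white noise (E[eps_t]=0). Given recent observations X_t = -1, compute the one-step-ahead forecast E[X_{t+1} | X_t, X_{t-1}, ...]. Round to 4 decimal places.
E[X_{t+1} \mid \mathcal F_t] = 0.6090

For an AR(p) model X_t = c + sum_i phi_i X_{t-i} + eps_t, the
one-step-ahead conditional mean is
  E[X_{t+1} | X_t, ...] = c + sum_i phi_i X_{t+1-i}.
Substitute known values:
  E[X_{t+1} | ...] = (-0.609) * (-1)
                   = 0.6090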